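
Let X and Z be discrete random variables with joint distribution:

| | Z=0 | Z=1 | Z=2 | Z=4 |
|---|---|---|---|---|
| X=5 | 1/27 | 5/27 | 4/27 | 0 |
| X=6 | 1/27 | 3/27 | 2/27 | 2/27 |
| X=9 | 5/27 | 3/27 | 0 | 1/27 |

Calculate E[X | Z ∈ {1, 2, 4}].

123/20

P(Z ∈ {1, 2, 4}) = 20/27.
Σ X·P over the event = 5·(5/27) + 5·(4/27) + 6·(3/27) + 6·(2/27) + 6·(2/27) + 9·(3/27) + 9·(1/27) = 41/9.
E[X | Z ∈ {1, 2, 4}] = (41/9) / (20/27) = 123/20.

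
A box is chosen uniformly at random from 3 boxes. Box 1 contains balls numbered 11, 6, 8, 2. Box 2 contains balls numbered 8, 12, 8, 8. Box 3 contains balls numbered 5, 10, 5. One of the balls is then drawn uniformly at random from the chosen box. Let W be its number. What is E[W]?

E[W | box 1] = (11+6+8+2)/4 = 27/4.
E[W | box 2] = (8+12+8+8)/4 = 9.
E[W | box 3] = (5+10+5)/3 = 20/3.
By the law of total expectation,
E[W] = (1/3)·(27/4) + (1/3)·(9) + (1/3)·(20/3) = 269/36.

269/36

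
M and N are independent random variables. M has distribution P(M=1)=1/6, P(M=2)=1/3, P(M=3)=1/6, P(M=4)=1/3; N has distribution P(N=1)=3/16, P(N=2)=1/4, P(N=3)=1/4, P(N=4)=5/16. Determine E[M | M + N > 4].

P(M + N > 4) = 17/24.
Summing M·P(x,y) over outcomes with M + N > 4 gives 13/6.
E[M | M + N > 4] = (13/6) / (17/24) = 52/17.

52/17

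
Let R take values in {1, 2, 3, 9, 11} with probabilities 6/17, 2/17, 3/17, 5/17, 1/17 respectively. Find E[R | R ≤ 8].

19/11

P(R ≤ 8) = 11/17.
Σ over the event: 1·6/17 + 2·2/17 + 3·3/17 = 19/17.
E[R | R ≤ 8] = (19/17) / (11/17) = 19/11.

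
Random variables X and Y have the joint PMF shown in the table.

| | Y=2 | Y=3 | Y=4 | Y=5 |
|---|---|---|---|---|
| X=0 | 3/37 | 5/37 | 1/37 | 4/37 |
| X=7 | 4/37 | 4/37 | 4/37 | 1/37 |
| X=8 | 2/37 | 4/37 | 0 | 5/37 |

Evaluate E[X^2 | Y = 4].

P(Y = 4) = 5/37.
Σ X^2·P over the event = 0·(1/37) + 49·(4/37) = 196/37.
E[X^2 | Y = 4] = (196/37) / (5/37) = 196/5.

196/5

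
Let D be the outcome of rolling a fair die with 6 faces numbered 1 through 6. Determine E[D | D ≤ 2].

Given D ≤ 2, D is equally likely to be any of {1, 2}.
E[D | D ≤ 2] = (1 + 2) / 2 = 3/2.

3/2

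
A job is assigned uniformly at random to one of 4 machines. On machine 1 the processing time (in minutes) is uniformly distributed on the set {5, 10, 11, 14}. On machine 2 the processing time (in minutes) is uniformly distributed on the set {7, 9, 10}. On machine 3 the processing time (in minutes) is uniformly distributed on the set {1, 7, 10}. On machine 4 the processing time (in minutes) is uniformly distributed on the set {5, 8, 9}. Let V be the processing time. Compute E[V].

E[V | machine 1] = (5+10+11+14)/4 = 10.
E[V | machine 2] = (7+9+10)/3 = 26/3.
E[V | machine 3] = (1+7+10)/3 = 6.
E[V | machine 4] = (5+8+9)/3 = 22/3.
E[V] = (1/4)·(10) + (1/4)·(26/3) + (1/4)·(6) + (1/4)·(22/3) = 8.

8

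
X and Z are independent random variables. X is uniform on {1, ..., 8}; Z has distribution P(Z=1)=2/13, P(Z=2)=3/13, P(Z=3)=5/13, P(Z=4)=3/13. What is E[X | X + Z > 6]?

369/61

P(X + Z > 6) = 61/104.
Summing X·P(x,y) over outcomes with X + Z > 6 gives 369/104.
E[X | X + Z > 6] = (369/104) / (61/104) = 369/61.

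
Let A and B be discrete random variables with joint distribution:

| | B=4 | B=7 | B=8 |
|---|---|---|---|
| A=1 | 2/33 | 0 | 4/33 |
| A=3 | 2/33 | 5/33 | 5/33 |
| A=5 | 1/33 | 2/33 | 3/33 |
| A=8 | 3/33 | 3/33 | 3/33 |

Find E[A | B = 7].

P(B = 7) = 10/33.
Σ A·P over the event = 3·(5/33) + 5·(2/33) + 8·(3/33) = 49/33.
E[A | B = 7] = (49/33) / (10/33) = 49/10.

49/10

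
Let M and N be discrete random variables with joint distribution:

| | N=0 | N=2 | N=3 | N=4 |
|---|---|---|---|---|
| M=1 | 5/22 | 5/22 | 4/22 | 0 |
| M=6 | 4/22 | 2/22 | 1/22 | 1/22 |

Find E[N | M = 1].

11/7

P(M = 1) = 7/11.
Σ N·P over the event = 0·(5/22) + 2·(5/22) + 3·(4/22) = 1.
E[N | M = 1] = (1) / (7/11) = 11/7.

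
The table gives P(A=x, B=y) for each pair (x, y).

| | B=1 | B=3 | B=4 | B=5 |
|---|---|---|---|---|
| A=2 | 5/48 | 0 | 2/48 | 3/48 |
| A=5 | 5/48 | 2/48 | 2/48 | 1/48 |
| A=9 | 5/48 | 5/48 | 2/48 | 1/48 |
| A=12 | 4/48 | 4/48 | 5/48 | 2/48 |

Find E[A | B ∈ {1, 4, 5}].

P(B ∈ {1, 4, 5}) = 37/48.
Summing A·P(A=x,B=y) over the conditioning event gives 11/2.
E[A | B ∈ {1, 4, 5}] = (11/2) / (37/48) = 264/37.

264/37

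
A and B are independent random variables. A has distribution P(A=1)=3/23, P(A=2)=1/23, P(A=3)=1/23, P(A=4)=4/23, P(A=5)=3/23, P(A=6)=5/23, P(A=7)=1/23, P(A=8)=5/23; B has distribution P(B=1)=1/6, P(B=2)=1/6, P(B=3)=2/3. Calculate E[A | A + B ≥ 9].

79/11

P(A + B ≥ 9) = 55/138.
Summing A·P(x,y) over outcomes with A + B ≥ 9 gives 395/138.
E[A | A + B ≥ 9] = (395/138) / (55/138) = 79/11.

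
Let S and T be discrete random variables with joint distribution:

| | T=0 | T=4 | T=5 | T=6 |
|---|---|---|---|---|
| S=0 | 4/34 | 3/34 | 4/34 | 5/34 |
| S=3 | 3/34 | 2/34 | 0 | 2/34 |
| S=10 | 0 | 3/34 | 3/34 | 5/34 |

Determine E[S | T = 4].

9/2

P(T = 4) = 4/17.
Σ S·P over the event = 0·(3/34) + 3·(2/34) + 10·(3/34) = 18/17.
E[S | T = 4] = (18/17) / (4/17) = 9/2.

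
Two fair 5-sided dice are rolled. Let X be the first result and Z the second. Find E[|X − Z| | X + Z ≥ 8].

Outcomes with X + Z ≥ 8: (3,5), (4,4), (4,5), (5,3), (5,4), (5,5), each with probability 1/25.
E[|X − Z| | X + Z ≥ 8] = (2 + 0 + 1 + 2 + 1 + 0) / 6 = 1.

1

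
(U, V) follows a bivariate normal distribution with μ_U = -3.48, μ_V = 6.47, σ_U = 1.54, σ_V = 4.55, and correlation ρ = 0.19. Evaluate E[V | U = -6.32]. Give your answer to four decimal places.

4.8757

For a bivariate normal, E[V | U=x] = μ_V + ρ·(σ_V/σ_U)·(x − μ_U).
E[V | U=-6.32] = 6.47 + (0.19)·(4.55/1.54)·(-6.32 − (-3.48)) = 6.47 + (0.56136)·(-2.84) = 4.8757.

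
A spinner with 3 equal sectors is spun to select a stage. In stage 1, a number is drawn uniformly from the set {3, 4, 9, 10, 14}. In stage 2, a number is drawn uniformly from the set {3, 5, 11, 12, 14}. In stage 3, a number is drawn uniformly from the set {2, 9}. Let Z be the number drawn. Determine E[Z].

15/2

E[Z | stage 1] = (3+4+9+10+14)/5 = 8.
E[Z | stage 2] = (3+5+11+12+14)/5 = 9.
E[Z | stage 3] = (2+9)/2 = 11/2.
By the law of total expectation,
E[Z] = (1/3)·(8) + (1/3)·(9) + (1/3)·(11/2) = 15/2.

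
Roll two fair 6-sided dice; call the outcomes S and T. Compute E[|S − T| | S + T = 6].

12/5

Outcomes with S + T = 6: (1,5), (2,4), (3,3), (4,2), (5,1), each with probability 1/36.
E[|S − T| | S + T = 6] = (4 + 2 + 0 + 2 + 4) / 5 = 12/5.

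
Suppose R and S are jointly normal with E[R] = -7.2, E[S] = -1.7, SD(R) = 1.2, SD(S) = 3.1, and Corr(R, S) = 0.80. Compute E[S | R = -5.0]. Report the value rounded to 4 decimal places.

2.8467

For a bivariate normal, E[S | R=x] = μ_S + ρ·(σ_S/σ_R)·(x − μ_R).
E[S | R=-5.0] = -1.7 + (0.80)·(3.1/1.2)·(-5.0 − (-7.2)) = -1.7 + (2.0667)·(2.2) = 2.8467.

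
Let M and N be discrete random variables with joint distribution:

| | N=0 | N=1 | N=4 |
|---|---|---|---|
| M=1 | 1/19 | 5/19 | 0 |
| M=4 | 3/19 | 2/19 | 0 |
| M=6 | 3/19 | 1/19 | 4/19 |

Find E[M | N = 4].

6

P(N = 4) = 4/19.
Σ M·P over the event = 6·(4/19) = 24/19.
E[M | N = 4] = (24/19) / (4/19) = 6.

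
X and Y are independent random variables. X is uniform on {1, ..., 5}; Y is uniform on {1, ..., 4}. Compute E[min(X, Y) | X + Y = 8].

7/2

Outcomes with X + Y = 8: (4,4), (5,3), each with probability 1/20.
E[min(X, Y) | X + Y = 8] = (4 + 3) / 2 = 7/2.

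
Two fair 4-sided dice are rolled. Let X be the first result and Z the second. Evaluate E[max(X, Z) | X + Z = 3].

2

Outcomes with X + Z = 3: (1,2), (2,1), each with probability 1/16.
E[max(X, Z) | X + Z = 3] = (2 + 2) / 2 = 2.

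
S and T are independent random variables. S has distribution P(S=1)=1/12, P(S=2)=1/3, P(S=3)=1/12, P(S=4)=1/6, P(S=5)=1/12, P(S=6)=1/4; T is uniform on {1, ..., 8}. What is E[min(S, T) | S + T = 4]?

5/3

P(S + T = 4) = 1/16.
Summing min(S,T)·P(x,y) over outcomes with S + T = 4 gives 5/48.
E[min(S, T) | S + T = 4] = (5/48) / (1/16) = 5/3.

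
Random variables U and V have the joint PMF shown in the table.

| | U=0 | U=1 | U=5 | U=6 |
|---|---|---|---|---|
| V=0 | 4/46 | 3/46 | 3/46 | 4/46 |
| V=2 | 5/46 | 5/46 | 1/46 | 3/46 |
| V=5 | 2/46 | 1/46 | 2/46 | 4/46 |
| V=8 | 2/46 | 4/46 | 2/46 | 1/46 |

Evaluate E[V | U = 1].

47/13

P(U = 1) = 13/46.
Σ V·P over the event = 0·(3/46) + 2·(5/46) + 5·(1/46) + 8·(4/46) = 47/46.
E[V | U = 1] = (47/46) / (13/46) = 47/13.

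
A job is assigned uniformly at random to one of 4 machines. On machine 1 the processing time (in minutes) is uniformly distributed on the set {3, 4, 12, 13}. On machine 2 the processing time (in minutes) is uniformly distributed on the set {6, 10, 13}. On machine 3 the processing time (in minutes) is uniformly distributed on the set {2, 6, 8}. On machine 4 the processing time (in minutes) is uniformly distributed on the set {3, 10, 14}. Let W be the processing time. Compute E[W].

8

E[W | machine 1] = (3+4+12+13)/4 = 8.
E[W | machine 2] = (6+10+13)/3 = 29/3.
E[W | machine 3] = (2+6+8)/3 = 16/3.
E[W | machine 4] = (3+10+14)/3 = 9.
By the law of total expectation,
E[W] = (1/4)·(8) + (1/4)·(29/3) + (1/4)·(16/3) + (1/4)·(9) = 8.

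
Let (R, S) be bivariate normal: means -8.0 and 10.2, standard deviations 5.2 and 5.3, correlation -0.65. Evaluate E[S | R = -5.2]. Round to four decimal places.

For a bivariate normal, E[S | R=x] = μ_S + ρ·(σ_S/σ_R)·(x − μ_R).
E[S | R=-5.2] = 10.2 + (-0.65)·(5.3/5.2)·(-5.2 − (-8.0)) = 10.2 + (-0.6625)·(2.8) = 8.3450.

8.3450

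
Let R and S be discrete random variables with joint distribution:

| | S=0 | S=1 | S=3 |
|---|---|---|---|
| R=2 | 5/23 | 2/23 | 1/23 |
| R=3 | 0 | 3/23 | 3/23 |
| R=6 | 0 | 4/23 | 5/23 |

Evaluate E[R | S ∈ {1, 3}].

P(S ∈ {1, 3}) = 18/23.
Σ R·P over the event = 2·(2/23) + 2·(1/23) + 3·(3/23) + 3·(3/23) + 6·(4/23) + 6·(5/23) = 78/23.
E[R | S ∈ {1, 3}] = (78/23) / (18/23) = 13/3.

13/3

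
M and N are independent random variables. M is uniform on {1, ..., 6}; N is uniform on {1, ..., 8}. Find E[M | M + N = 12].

5

Outcomes with M + N = 12: (4,8), (5,7), (6,6), each with probability 1/48.
E[M | M + N = 12] = (4 + 5 + 6) / 3 = 5.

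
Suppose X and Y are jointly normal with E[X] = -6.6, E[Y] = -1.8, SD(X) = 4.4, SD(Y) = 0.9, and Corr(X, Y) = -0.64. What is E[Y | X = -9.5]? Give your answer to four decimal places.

For a bivariate normal, E[Y | X=x] = μ_Y + ρ·(σ_Y/σ_X)·(x − μ_X).
E[Y | X=-9.5] = -1.8 + (-0.64)·(0.9/4.4)·(-9.5 − (-6.6)) = -1.8 + (-0.13091)·(-2.9) = -1.4204.

-1.4204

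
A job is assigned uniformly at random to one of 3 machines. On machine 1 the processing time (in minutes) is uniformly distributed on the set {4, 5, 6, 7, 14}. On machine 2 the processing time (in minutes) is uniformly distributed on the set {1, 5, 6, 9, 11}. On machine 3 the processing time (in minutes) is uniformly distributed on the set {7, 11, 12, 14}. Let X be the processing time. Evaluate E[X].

E[X | machine 1] = (4+5+6+7+14)/5 = 36/5.
E[X | machine 2] = (1+5+6+9+11)/5 = 32/5.
E[X | machine 3] = (7+11+12+14)/4 = 11.
E[X] = (1/3)·(36/5) + (1/3)·(32/5) + (1/3)·(11) = 41/5.

41/5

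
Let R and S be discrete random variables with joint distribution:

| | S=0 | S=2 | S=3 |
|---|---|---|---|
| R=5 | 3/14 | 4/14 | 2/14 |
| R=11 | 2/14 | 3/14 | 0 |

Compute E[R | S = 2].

P(S = 2) = 1/2.
Σ R·P over the event = 5·(4/14) + 11·(3/14) = 53/14.
E[R | S = 2] = (53/14) / (1/2) = 53/7.

53/7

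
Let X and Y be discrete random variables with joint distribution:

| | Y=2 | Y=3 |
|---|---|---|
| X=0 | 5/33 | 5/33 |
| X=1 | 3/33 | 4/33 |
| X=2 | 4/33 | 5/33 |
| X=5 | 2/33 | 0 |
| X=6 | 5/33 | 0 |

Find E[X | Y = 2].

P(Y = 2) = 19/33.
Σ X·P over the event = 0·(5/33) + 1·(3/33) + 2·(4/33) + 5·(2/33) + 6·(5/33) = 17/11.
E[X | Y = 2] = (17/11) / (19/33) = 51/19.

51/19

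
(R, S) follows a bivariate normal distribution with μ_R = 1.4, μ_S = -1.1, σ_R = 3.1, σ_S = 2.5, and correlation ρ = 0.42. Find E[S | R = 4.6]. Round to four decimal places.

-0.0161

For a bivariate normal, E[S | R=x] = μ_S + ρ·(σ_S/σ_R)·(x − μ_R).
E[S | R=4.6] = -1.1 + (0.42)·(2.5/3.1)·(4.6 − (1.4)) = -1.1 + (0.33871)·(3.2) = -0.0161.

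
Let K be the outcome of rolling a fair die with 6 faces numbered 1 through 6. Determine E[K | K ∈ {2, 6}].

P(K ∈ {2, 6}) = 1/3.
Σ over the event: 2·1/6 + 6·1/6 = 4/3.
E[K | K ∈ {2, 6}] = (4/3) / (1/3) = 4.

4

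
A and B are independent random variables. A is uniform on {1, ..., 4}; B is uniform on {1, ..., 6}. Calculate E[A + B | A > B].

5

Outcomes with A > B: (2,1), (3,1), (3,2), (4,1), (4,2), (4,3), each with probability 1/24.
E[A + B | A > B] = (3 + 4 + 5 + 5 + 6 + 7) / 6 = 5.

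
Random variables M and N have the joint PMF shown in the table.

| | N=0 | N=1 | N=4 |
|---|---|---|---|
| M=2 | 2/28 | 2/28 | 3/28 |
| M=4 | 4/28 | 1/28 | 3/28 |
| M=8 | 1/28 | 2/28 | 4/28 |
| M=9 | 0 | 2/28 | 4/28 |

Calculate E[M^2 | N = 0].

136/7

P(N = 0) = 1/4.
Σ M^2·P over the event = 4·(2/28) + 16·(4/28) + 64·(1/28) = 34/7.
E[M^2 | N = 0] = (34/7) / (1/4) = 136/7.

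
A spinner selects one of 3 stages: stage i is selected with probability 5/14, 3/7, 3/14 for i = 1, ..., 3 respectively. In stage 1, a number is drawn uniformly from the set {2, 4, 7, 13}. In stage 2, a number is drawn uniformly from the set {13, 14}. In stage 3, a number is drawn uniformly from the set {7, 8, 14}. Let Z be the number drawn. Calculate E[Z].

285/28

E[Z | stage 1] = (2+4+7+13)/4 = 13/2.
E[Z | stage 2] = (13+14)/2 = 27/2.
E[Z | stage 3] = (7+8+14)/3 = 29/3.
By the law of total expectation,
E[Z] = (5/14)·(13/2) + (3/7)·(27/2) + (3/14)·(29/3) = 285/28.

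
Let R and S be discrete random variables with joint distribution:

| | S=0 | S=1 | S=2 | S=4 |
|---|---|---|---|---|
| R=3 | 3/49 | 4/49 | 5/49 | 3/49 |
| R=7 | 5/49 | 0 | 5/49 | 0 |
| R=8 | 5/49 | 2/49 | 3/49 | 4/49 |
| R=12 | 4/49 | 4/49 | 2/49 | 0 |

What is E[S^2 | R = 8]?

P(R = 8) = 2/7.
Σ S^2·P over the event = 0·(5/49) + 1·(2/49) + 4·(3/49) + 16·(4/49) = 78/49.
E[S^2 | R = 8] = (78/49) / (2/7) = 39/7.

39/7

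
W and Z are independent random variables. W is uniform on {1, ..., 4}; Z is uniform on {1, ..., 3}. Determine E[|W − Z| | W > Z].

5/3

Outcomes with W > Z: (2,1), (3,1), (3,2), (4,1), (4,2), (4,3), each with probability 1/12.
E[|W − Z| | W > Z] = (1 + 2 + 1 + 3 + 2 + 1) / 6 = 5/3.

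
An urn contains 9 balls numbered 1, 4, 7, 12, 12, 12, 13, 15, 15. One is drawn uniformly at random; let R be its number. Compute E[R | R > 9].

P(R > 9) = 2/3.
Σ over the event: 12·1/3 + 13·1/9 + 15·2/9 = 79/9.
E[R | R > 9] = (79/9) / (2/3) = 79/6.

79/6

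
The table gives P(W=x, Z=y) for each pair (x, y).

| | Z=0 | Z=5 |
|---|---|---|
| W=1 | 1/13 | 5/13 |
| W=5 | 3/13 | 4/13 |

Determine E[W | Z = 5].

P(Z = 5) = 9/13.
Σ W·P over the event = 1·(5/13) + 5·(4/13) = 25/13.
E[W | Z = 5] = (25/13) / (9/13) = 25/9.

25/9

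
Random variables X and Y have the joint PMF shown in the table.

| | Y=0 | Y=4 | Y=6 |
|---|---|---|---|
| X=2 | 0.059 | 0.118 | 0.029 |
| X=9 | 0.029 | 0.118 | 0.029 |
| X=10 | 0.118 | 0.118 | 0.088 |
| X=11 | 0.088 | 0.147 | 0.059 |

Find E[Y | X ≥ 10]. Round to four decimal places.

3.1424

P(X ≥ 10) = 0.618.
Σ Y·P over the event = 0·(0.118) + 4·(0.118) + 6·(0.088) + 0·(0.088) + 4·(0.147) + 6·(0.059) = 1.942.
E[Y | X ≥ 10] = (1.942) / (0.618) = 3.1424.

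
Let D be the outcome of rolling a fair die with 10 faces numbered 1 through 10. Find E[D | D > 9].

Given D > 9, D is equally likely to be any of {10}.
E[D | D > 9] = (10) / 1 = 10.

10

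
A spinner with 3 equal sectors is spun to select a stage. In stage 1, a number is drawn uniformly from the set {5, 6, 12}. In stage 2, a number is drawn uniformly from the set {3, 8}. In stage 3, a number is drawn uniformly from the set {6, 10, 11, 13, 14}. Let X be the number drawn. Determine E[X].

719/90

E[X | stage 1] = (5+6+12)/3 = 23/3.
E[X | stage 2] = (3+8)/2 = 11/2.
E[X | stage 3] = (6+10+11+13+14)/5 = 54/5.
By the law of total expectation,
E[X] = (1/3)·(23/3) + (1/3)·(11/2) + (1/3)·(54/5) = 719/90.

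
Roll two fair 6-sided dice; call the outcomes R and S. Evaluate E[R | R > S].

14/3

P(R > S) = 5/12.
Summing R·P(x,y) over outcomes with R > S gives 35/18.
E[R | R > S] = (35/18) / (5/12) = 14/3.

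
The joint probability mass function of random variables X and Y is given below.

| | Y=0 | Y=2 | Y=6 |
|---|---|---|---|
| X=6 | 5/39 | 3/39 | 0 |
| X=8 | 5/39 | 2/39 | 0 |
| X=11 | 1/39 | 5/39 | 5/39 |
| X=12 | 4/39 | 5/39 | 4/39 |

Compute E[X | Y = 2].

149/15

P(Y = 2) = 5/13.
Σ X·P over the event = 6·(3/39) + 8·(2/39) + 11·(5/39) + 12·(5/39) = 149/39.
E[X | Y = 2] = (149/39) / (5/13) = 149/15.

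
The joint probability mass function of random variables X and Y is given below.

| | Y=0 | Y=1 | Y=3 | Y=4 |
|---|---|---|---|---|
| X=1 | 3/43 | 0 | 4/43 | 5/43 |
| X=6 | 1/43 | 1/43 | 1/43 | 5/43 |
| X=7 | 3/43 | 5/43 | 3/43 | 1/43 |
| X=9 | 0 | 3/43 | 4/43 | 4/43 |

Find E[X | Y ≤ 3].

165/28

P(Y ≤ 3) = 28/43.
Summing X·P(X=x,Y=y) over the conditioning event gives 165/43.
E[X | Y ≤ 3] = (165/43) / (28/43) = 165/28.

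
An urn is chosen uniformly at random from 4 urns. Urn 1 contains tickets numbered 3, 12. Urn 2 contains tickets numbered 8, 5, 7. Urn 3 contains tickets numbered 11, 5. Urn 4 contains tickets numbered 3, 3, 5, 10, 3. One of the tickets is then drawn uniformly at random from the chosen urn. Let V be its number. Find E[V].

E[V | urn 1] = (3+12)/2 = 15/2.
E[V | urn 2] = (8+5+7)/3 = 20/3.
E[V | urn 3] = (11+5)/2 = 8.
E[V | urn 4] = (3+3+5+10+3)/5 = 24/5.
By the law of total expectation,
E[V] = (1/4)·(15/2) + (1/4)·(20/3) + (1/4)·(8) + (1/4)·(24/5) = 809/120.

809/120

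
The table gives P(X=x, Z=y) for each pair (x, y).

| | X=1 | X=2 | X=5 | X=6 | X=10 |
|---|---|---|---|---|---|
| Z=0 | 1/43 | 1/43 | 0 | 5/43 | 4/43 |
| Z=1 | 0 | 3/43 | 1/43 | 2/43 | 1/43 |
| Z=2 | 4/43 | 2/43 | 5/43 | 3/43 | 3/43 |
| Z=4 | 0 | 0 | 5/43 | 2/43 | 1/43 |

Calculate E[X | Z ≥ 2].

P(Z ≥ 2) = 25/43.
Summing X·P(X=x,Z=y) over the conditioning event gives 128/43.
E[X | Z ≥ 2] = (128/43) / (25/43) = 128/25.

128/25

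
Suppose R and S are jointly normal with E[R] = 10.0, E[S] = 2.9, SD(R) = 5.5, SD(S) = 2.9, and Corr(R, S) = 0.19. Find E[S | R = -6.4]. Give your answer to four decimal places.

1.2570

E[S | R=x] = μ_S + ρ(σ_S/σ_R)(x − μ_R) for jointly normal variables.
E[S | R=-6.4] = 2.9 + (0.19)·(2.9/5.5)·(-6.4 − (10.0)) = 2.9 + (0.10018)·(-16.4) = 1.2570.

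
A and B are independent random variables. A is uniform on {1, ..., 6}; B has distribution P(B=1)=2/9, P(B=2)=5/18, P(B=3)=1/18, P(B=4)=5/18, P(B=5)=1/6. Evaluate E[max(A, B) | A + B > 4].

399/85

P(A + B > 4) = 85/108.
Summing max(A,B)·P(x,y) over outcomes with A + B > 4 gives 133/36.
E[max(A, B) | A + B > 4] = (133/36) / (85/108) = 399/85.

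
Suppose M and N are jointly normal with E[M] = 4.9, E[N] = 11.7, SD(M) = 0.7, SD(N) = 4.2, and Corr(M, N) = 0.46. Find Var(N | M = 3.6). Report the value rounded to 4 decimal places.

13.9074

Var(N | M=x) = (1 − ρ²)·σ_N².
Var(N | M=3.6) = (4.2)²·(1 − (0.46)²) = 17.64·0.7884 = 13.9074.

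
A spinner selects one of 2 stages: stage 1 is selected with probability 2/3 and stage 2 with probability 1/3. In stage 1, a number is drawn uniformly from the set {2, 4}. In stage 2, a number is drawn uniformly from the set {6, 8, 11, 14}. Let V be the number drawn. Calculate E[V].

21/4

E[V | stage 1] = (2+4)/2 = 3.
E[V | stage 2] = (6+8+11+14)/4 = 39/4.
By the law of total expectation,
E[V] = (2/3)·(3) + (1/3)·(39/4) = 21/4.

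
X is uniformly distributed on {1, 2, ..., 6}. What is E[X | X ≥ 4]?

Given X ≥ 4, X is equally likely to be any of {4, 5, 6}.
E[X | X ≥ 4] = (4 + 5 + 6) / 3 = 5.

5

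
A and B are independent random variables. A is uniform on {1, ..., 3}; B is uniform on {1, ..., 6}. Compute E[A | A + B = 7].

P(A + B = 7) = 1/6.
Summing A·P(x,y) over outcomes with A + B = 7 gives 1/3.
E[A | A + B = 7] = (1/3) / (1/6) = 2.

2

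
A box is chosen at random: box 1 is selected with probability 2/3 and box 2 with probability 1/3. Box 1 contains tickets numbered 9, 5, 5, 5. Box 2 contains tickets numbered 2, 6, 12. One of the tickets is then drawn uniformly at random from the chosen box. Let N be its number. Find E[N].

56/9

E[N | box 1] = (9+5+5+5)/4 = 6.
E[N | box 2] = (2+6+12)/3 = 20/3.
By the law of total expectation,
E[N] = (2/3)·(6) + (1/3)·(20/3) = 56/9.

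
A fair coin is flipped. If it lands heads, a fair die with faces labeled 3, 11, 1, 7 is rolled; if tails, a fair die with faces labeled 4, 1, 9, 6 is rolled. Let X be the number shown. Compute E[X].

21/4

E[X | heads] = (3+11+1+7)/4 = 11/2.
E[X | tails] = (4+1+9+6)/4 = 5.
E[X] = (1/2)·(11/2) + (1/2)·(5) = 21/4.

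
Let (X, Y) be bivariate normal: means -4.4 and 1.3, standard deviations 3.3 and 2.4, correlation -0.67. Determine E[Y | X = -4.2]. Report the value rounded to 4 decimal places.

1.2025

The regression of Y on X has slope ρ·σ_Y/σ_X and passes through (μ_X, μ_Y).
E[Y | X=-4.2] = 1.3 + (-0.67)·(2.4/3.3)·(-4.2 − (-4.4)) = 1.3 + (-0.48727)·(0.2) = 1.2025.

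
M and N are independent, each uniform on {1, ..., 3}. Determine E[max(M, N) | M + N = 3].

2

Outcomes with M + N = 3: (1,2), (2,1), each with probability 1/9.
E[max(M, N) | M + N = 3] = (2 + 2) / 2 = 2.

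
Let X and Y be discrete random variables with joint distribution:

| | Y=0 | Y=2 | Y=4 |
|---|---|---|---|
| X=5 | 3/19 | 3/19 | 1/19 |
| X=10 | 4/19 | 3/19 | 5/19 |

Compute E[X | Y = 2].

15/2

P(Y = 2) = 6/19.
Σ X·P over the event = 5·(3/19) + 10·(3/19) = 45/19.
E[X | Y = 2] = (45/19) / (6/19) = 15/2.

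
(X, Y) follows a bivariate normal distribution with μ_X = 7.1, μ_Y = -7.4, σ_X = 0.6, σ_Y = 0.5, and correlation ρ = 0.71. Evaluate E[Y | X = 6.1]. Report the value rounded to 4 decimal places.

For a bivariate normal, E[Y | X=x] = μ_Y + ρ·(σ_Y/σ_X)·(x − μ_X).
E[Y | X=6.1] = -7.4 + (0.71)·(0.5/0.6)·(6.1 − (7.1)) = -7.4 + (0.59167)·(-1) = -7.9917.

-7.9917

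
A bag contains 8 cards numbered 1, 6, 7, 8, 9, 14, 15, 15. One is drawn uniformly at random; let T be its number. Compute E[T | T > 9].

P(T > 9) = 3/8.
Σ over the event: 14·1/8 + 15·1/4 = 11/2.
E[T | T > 9] = (11/2) / (3/8) = 44/3.

44/3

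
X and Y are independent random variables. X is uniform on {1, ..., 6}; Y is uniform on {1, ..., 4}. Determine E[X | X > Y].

P(X > Y) = 7/12.
Summing X·P(x,y) over outcomes with X > Y gives 8/3.
E[X | X > Y] = (8/3) / (7/12) = 32/7.

32/7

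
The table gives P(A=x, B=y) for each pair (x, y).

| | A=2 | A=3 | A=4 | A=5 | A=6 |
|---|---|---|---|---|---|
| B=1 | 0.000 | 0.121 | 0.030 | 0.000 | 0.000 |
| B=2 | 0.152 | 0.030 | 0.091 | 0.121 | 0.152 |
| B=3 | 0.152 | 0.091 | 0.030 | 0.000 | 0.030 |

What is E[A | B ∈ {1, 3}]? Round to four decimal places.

P(B ∈ {1, 3}) = 0.454.
Σ A·P over the event = 2·(0.152) + 3·(0.121) + 3·(0.091) + 4·(0.030) + 4·(0.030) + 6·(0.030) = 1.360.
E[A | B ∈ {1, 3}] = (1.360) / (0.454) = 2.9956.

2.9956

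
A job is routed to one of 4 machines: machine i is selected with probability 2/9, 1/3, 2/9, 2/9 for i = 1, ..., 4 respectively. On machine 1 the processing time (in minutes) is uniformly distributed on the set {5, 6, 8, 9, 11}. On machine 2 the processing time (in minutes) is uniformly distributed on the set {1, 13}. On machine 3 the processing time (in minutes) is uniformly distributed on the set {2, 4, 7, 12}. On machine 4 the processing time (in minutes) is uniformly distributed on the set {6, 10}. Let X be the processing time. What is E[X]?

217/30

E[X | machine 1] = (5+6+8+9+11)/5 = 39/5.
E[X | machine 2] = (1+13)/2 = 7.
E[X | machine 3] = (2+4+7+12)/4 = 25/4.
E[X | machine 4] = (6+10)/2 = 8.
E[X] = (2/9)·(39/5) + (1/3)·(7) + (2/9)·(25/4) + (2/9)·(8) = 217/30.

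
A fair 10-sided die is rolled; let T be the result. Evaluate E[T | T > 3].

Given T > 3, T is equally likely to be any of {4, 5, 6, 7, 8, 9, 10}.
E[T | T > 3] = (4 + 5 + 6 + 7 + 8 + 9 + 10) / 7 = 7.

7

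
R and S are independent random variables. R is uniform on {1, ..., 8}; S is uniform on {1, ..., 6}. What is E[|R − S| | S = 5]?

P(S = 5) = 1/6.
Summing |R−S|·P(x,y) over outcomes with S = 5 gives 1/3.
E[|R − S| | S = 5] = (1/3) / (1/6) = 2.

2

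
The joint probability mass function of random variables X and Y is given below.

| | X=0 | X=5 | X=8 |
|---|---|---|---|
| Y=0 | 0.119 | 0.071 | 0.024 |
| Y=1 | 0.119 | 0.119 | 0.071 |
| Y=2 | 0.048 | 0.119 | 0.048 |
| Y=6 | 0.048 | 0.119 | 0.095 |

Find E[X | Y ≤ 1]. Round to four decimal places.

P(Y ≤ 1) = 0.523.
Σ X·P over the event = 0·(0.119) + 0·(0.119) + 5·(0.071) + 5·(0.119) + 8·(0.024) + 8·(0.071) = 1.710.
E[X | Y ≤ 1] = (1.710) / (0.523) = 3.2696.

3.2696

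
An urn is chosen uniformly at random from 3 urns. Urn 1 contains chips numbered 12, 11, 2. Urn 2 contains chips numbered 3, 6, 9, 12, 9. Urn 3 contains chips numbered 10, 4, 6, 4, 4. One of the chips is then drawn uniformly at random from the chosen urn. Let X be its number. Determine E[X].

E[X | urn 1] = (12+11+2)/3 = 25/3.
E[X | urn 2] = (3+6+9+12+9)/5 = 39/5.
E[X | urn 3] = (10+4+6+4+4)/5 = 28/5.
E[X] = (1/3)·(25/3) + (1/3)·(39/5) + (1/3)·(28/5) = 326/45.

326/45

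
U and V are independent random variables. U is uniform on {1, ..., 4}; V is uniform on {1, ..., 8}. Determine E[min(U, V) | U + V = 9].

5/2

Outcomes with U + V = 9: (1,8), (2,7), (3,6), (4,5), each with probability 1/32.
E[min(U, V) | U + V = 9] = (1 + 2 + 3 + 4) / 4 = 5/2.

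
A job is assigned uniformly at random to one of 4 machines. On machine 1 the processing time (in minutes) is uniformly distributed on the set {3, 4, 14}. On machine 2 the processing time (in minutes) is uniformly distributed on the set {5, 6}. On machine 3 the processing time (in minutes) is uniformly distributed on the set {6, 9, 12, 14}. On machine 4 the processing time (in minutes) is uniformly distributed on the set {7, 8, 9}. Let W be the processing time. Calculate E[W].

123/16

E[W | machine 1] = (3+4+14)/3 = 7.
E[W | machine 2] = (5+6)/2 = 11/2.
E[W | machine 3] = (6+9+12+14)/4 = 41/4.
E[W | machine 4] = (7+8+9)/3 = 8.
E[W] = (1/4)·(7) + (1/4)·(11/2) + (1/4)·(41/4) + (1/4)·(8) = 123/16.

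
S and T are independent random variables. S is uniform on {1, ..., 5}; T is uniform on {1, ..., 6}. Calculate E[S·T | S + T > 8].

137/6

P(S + T > 8) = 1/5.
Summing ST·P(x,y) over outcomes with S + T > 8 gives 137/30.
E[S·T | S + T > 8] = (137/30) / (1/5) = 137/6.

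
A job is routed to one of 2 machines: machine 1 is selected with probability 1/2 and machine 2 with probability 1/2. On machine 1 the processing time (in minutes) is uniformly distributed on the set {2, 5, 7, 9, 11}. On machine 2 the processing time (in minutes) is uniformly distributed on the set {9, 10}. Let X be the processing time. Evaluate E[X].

E[X | machine 1] = (2+5+7+9+11)/5 = 34/5.
E[X | machine 2] = (9+10)/2 = 19/2.
By the law of total expectation,
E[X] = (1/2)·(34/5) + (1/2)·(19/2) = 163/20.

163/20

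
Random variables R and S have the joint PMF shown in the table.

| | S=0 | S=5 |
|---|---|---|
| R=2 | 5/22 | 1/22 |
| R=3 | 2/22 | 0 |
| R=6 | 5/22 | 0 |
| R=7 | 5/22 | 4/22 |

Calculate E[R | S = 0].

P(S = 0) = 17/22.
Σ R·P over the event = 2·(5/22) + 3·(2/22) + 6·(5/22) + 7·(5/22) = 81/22.
E[R | S = 0] = (81/22) / (17/22) = 81/17.

81/17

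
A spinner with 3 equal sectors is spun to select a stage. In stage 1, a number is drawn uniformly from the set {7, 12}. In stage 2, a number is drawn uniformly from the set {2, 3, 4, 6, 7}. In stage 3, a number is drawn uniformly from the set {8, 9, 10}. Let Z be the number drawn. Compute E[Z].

E[Z | stage 1] = (7+12)/2 = 19/2.
E[Z | stage 2] = (2+3+4+6+7)/5 = 22/5.
E[Z | stage 3] = (8+9+10)/3 = 9.
By the law of total expectation,
E[Z] = (1/3)·(19/2) + (1/3)·(22/5) + (1/3)·(9) = 229/30.

229/30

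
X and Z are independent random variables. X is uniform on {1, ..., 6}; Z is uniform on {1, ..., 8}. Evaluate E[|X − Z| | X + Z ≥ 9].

8/3

P(X + Z ≥ 9) = 7/16.
Summing |X−Z|·P(x,y) over outcomes with X + Z ≥ 9 gives 7/6.
E[|X − Z| | X + Z ≥ 9] = (7/6) / (7/16) = 8/3.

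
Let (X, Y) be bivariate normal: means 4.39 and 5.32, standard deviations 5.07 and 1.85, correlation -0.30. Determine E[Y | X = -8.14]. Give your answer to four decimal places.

6.6916

For a bivariate normal, E[Y | X=x] = μ_Y + ρ·(σ_Y/σ_X)·(x − μ_X).
E[Y | X=-8.14] = 5.32 + (-0.30)·(1.85/5.07)·(-8.14 − (4.39)) = 5.32 + (-0.109467)·(-12.53) = 6.6916.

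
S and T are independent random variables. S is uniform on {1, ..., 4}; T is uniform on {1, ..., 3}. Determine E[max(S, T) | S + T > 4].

Outcomes with S + T > 4: (2,3), (3,2), (3,3), (4,1), (4,2), (4,3), each with probability 1/12.
E[max(S, T) | S + T > 4] = (3 + 3 + 3 + 4 + 4 + 4) / 6 = 7/2.

7/2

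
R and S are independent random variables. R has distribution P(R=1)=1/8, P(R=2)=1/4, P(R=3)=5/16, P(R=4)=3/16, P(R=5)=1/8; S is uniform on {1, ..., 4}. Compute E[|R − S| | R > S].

P(R > S) = 31/64.
Summing |R−S|·P(x,y) over outcomes with R > S gives 57/64.
E[|R − S| | R > S] = (57/64) / (31/64) = 57/31.

57/31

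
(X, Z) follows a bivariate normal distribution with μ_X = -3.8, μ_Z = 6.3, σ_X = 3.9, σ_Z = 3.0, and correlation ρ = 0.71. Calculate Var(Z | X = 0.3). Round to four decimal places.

4.4631

The conditional variance in a bivariate normal is σ_Z²(1 − ρ²), independent of x.
Var(Z | X=0.3) = (3.0)²·(1 − (0.71)²) = 9·0.4959 = 4.4631.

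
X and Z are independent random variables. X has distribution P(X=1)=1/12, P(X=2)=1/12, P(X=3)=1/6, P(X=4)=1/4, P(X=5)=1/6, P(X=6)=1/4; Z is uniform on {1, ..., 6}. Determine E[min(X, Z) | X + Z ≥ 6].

93/29

P(X + Z ≥ 6) = 29/36.
Summing min(X,Z)·P(x,y) over outcomes with X + Z ≥ 6 gives 31/12.
E[min(X, Z) | X + Z ≥ 6] = (31/12) / (29/36) = 93/29.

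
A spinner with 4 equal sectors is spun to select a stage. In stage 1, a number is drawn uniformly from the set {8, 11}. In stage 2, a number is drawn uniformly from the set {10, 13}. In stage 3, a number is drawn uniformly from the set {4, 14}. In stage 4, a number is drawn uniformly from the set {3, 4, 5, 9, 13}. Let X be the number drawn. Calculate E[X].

E[X | stage 1] = (8+11)/2 = 19/2.
E[X | stage 2] = (10+13)/2 = 23/2.
E[X | stage 3] = (4+14)/2 = 9.
E[X | stage 4] = (3+4+5+9+13)/5 = 34/5.
E[X] = (1/4)·(19/2) + (1/4)·(23/2) + (1/4)·(9) + (1/4)·(34/5) = 46/5.

46/5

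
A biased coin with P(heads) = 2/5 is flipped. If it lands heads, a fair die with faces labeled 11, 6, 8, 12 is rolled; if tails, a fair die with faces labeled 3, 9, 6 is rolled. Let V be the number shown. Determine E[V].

73/10

E[V | heads] = (11+6+8+12)/4 = 37/4.
E[V | tails] = (3+9+6)/3 = 6.
E[V] = (2/5)·(37/4) + (3/5)·(6) = 73/10.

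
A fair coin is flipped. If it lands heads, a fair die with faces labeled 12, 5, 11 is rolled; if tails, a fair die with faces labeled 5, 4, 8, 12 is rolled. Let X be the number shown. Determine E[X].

E[X | heads] = (12+5+11)/3 = 28/3.
E[X | tails] = (5+4+8+12)/4 = 29/4.
By the law of total expectation,
E[X] = (1/2)·(28/3) + (1/2)·(29/4) = 199/24.

199/24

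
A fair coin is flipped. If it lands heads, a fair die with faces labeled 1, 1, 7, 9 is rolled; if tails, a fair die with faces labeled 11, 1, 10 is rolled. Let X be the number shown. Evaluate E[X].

71/12

E[X | heads] = (1+1+7+9)/4 = 9/2.
E[X | tails] = (11+1+10)/3 = 22/3.
E[X] = (1/2)·(9/2) + (1/2)·(22/3) = 71/12.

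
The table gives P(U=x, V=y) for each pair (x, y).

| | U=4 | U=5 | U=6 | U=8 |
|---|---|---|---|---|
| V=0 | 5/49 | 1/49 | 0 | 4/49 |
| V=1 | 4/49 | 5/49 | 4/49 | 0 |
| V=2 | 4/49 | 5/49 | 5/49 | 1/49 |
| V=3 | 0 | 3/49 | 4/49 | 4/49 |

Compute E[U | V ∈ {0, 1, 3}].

P(V ∈ {0, 1, 3}) = 34/49.
Summing U·P(U=x,V=y) over the conditioning event gives 193/49.
E[U | V ∈ {0, 1, 3}] = (193/49) / (34/49) = 193/34.

193/34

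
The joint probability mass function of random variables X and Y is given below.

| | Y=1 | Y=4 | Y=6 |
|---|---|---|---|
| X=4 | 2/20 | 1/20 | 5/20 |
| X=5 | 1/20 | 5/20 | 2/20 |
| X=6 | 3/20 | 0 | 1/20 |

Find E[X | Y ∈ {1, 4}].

5

P(Y ∈ {1, 4}) = 3/5.
Summing X·P(X=x,Y=y) over the conditioning event gives 3.
E[X | Y ∈ {1, 4}] = (3) / (3/5) = 5.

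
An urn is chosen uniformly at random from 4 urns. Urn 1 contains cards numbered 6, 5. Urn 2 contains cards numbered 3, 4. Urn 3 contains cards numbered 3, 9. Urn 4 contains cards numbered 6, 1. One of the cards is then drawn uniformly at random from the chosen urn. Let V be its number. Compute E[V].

37/8

E[V | urn 1] = (6+5)/2 = 11/2.
E[V | urn 2] = (3+4)/2 = 7/2.
E[V | urn 3] = (3+9)/2 = 6.
E[V | urn 4] = (6+1)/2 = 7/2.
By the law of total expectation,
E[V] = (1/4)·(11/2) + (1/4)·(7/2) + (1/4)·(6) + (1/4)·(7/2) = 37/8.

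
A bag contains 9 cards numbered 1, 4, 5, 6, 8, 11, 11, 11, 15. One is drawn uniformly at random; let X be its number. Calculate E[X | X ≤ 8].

P(X ≤ 8) = 5/9.
Σ over the event: 1·1/9 + 4·1/9 + 5·1/9 + 6·1/9 + 8·1/9 = 8/3.
E[X | X ≤ 8] = (8/3) / (5/9) = 24/5.

24/5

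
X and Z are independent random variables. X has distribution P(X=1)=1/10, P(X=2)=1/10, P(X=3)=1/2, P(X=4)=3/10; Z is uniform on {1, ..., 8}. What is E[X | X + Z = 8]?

P(X + Z = 8) = 1/8.
Summing X·P(x,y) over outcomes with X + Z = 8 gives 3/8.
E[X | X + Z = 8] = (3/8) / (1/8) = 3.

3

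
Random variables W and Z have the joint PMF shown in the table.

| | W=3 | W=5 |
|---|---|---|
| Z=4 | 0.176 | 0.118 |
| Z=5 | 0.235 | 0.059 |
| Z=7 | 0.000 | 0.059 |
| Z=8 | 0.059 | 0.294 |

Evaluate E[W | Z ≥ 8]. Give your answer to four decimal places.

4.6657

P(Z ≥ 8) = 0.353.
Σ W·P over the event = 3·(0.059) + 5·(0.294) = 1.647.
E[W | Z ≥ 8] = (1.647) / (0.353) = 4.6657.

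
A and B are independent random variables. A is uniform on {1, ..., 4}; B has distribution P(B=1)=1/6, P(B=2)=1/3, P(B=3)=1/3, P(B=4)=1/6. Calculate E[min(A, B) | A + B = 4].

P(A + B = 4) = 5/24.
Summing min(A,B)·P(x,y) over outcomes with A + B = 4 gives 7/24.
E[min(A, B) | A + B = 4] = (7/24) / (5/24) = 7/5.

7/5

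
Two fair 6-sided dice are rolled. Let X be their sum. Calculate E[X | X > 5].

P(X > 5) = 13/18.
Σ over the event: 6·5/36 + 7·1/6 + 8·5/36 + 9·1/9 + 10·1/12 + 11·1/18 + 12·1/36 = 53/9.
E[X | X > 5] = (53/9) / (13/18) = 106/13.

106/13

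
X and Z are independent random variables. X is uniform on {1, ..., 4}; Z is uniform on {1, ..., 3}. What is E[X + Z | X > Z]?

Outcomes with X > Z: (2,1), (3,1), (3,2), (4,1), (4,2), (4,3), each with probability 1/12.
E[X + Z | X > Z] = (3 + 4 + 5 + 5 + 6 + 7) / 6 = 5.

5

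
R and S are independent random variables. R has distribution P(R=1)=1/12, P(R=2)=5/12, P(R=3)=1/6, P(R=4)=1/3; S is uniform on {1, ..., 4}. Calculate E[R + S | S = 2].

19/4

P(S = 2) = 1/4.
Summing (R+S)·P(x,y) over outcomes with S = 2 gives 19/16.
E[R + S | S = 2] = (19/16) / (1/4) = 19/4.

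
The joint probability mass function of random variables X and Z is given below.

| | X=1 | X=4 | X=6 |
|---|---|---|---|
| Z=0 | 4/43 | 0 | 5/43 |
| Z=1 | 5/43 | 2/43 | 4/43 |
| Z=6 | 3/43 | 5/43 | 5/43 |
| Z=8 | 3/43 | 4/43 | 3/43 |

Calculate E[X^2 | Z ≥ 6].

438/23

P(Z ≥ 6) = 23/43.
Σ X^2·P over the event = 1·(3/43) + 1·(3/43) + 16·(5/43) + 16·(4/43) + 36·(5/43) + 36·(3/43) = 438/43.
E[X^2 | Z ≥ 6] = (438/43) / (23/43) = 438/23.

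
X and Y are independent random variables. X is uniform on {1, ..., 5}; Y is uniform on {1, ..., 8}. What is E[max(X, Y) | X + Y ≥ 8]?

P(X + Y ≥ 8) = 1/2.
Summing max(X,Y)·P(x,y) over outcomes with X + Y ≥ 8 gives 16/5.
E[max(X, Y) | X + Y ≥ 8] = (16/5) / (1/2) = 32/5.

32/5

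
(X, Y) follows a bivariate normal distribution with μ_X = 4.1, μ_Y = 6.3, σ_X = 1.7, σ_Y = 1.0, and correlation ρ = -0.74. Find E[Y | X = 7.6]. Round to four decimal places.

4.7765

The regression of Y on X has slope ρ·σ_Y/σ_X and passes through (μ_X, μ_Y).
E[Y | X=7.6] = 6.3 + (-0.74)·(1.0/1.7)·(7.6 − (4.1)) = 6.3 + (-0.43529)·(3.5) = 4.7765.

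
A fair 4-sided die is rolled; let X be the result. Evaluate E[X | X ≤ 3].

2

Given X ≤ 3, X is equally likely to be any of {1, 2, 3}.
E[X | X ≤ 3] = (1 + 2 + 3) / 3 = 2.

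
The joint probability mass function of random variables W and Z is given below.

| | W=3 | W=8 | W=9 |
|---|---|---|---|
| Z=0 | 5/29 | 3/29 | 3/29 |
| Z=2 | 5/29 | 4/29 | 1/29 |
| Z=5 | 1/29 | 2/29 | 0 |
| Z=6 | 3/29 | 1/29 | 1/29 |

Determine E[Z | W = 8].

P(W = 8) = 10/29.
Σ Z·P over the event = 0·(3/29) + 2·(4/29) + 5·(2/29) + 6·(1/29) = 24/29.
E[Z | W = 8] = (24/29) / (10/29) = 12/5.

12/5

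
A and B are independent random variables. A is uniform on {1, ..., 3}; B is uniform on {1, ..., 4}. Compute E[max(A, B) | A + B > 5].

Outcomes with A + B > 5: (2,4), (3,3), (3,4), each with probability 1/12.
E[max(A, B) | A + B > 5] = (4 + 3 + 4) / 3 = 11/3.

11/3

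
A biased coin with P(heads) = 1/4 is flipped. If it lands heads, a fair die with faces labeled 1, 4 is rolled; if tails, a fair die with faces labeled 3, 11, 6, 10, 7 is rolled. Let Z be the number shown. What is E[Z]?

E[Z | heads] = (1+4)/2 = 5/2.
E[Z | tails] = (3+11+6+10+7)/5 = 37/5.
E[Z] = (1/4)·(5/2) + (3/4)·(37/5) = 247/40.

247/40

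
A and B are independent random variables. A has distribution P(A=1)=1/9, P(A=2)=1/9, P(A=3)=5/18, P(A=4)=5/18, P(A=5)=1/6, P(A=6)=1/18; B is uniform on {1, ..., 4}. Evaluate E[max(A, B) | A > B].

178/43

P(A > B) = 43/72.
Summing max(A,B)·P(x,y) over outcomes with A > B gives 89/36.
E[max(A, B) | A > B] = (89/36) / (43/72) = 178/43.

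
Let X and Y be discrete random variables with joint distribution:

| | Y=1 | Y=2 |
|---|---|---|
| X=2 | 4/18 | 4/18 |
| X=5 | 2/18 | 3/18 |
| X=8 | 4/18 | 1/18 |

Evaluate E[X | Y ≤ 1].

P(Y ≤ 1) = 5/9.
Σ X·P over the event = 2·(4/18) + 5·(2/18) + 8·(4/18) = 25/9.
E[X | Y ≤ 1] = (25/9) / (5/9) = 5.

5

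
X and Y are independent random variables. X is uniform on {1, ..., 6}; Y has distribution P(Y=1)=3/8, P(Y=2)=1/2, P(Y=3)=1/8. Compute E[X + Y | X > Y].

P(X > Y) = 17/24.
Summing (X+Y)·P(x,y) over outcomes with X > Y gives 203/48.
E[X + Y | X > Y] = (203/48) / (17/24) = 203/34.

203/34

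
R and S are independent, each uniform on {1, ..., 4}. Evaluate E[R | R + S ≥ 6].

10/3

Outcomes with R + S ≥ 6: (2,4), (3,3), (3,4), (4,2), (4,3), (4,4), each with probability 1/16.
E[R | R + S ≥ 6] = (2 + 3 + 3 + 4 + 4 + 4) / 6 = 10/3.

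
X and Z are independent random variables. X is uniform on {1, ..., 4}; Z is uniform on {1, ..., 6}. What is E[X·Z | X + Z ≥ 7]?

29/2

Outcomes with X + Z ≥ 7: (1,6), (2,5), (2,6), (3,4), (3,5), (3,6), (4,3), (4,4), (4,5), (4,6), each with probability 1/24.
E[X·Z | X + Z ≥ 7] = (6 + 10 + 12 + 12 + 15 + 18 + 12 + 16 + 20 + 24) / 10 = 29/2.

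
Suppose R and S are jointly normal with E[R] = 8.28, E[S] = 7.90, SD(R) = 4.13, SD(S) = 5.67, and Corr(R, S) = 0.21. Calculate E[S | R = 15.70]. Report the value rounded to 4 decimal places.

10.0392

E[S | R=x] = μ_S + ρ(σ_S/σ_R)(x − μ_R) for jointly normal variables.
E[S | R=15.70] = 7.90 + (0.21)·(5.67/4.13)·(15.70 − (8.28)) = 7.90 + (0.288305)·(7.42) = 10.0392.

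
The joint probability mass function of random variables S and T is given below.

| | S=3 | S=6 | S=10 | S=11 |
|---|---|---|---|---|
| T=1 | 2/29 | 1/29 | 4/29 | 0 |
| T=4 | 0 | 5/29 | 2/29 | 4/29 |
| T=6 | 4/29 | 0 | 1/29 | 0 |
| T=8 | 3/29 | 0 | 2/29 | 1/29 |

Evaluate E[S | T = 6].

22/5

P(T = 6) = 5/29.
Σ S·P over the event = 3·(4/29) + 10·(1/29) = 22/29.
E[S | T = 6] = (22/29) / (5/29) = 22/5.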